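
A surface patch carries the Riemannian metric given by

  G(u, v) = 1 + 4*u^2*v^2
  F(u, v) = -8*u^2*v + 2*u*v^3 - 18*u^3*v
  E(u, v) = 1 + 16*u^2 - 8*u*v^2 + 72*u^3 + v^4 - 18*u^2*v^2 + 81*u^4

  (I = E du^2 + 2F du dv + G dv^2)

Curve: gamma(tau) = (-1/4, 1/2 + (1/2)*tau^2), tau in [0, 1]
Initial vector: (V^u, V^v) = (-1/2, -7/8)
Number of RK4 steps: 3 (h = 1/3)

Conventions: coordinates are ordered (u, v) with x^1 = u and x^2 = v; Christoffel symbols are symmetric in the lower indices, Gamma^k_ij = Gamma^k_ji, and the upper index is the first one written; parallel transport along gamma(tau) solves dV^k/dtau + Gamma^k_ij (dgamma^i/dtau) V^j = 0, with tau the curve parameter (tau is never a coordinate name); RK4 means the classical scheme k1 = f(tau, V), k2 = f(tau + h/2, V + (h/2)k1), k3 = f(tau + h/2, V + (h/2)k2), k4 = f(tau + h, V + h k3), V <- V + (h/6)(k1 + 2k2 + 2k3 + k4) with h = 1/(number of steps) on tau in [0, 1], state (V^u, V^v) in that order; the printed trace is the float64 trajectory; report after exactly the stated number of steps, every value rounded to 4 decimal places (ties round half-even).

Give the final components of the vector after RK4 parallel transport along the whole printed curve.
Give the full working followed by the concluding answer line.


gamma'(tau) = (0, tau); f(tau, V)^k = -Gamma^k_ij(gamma(tau)) gamma'^i(tau) V^j; h = 1/3; intermediate values shown to 6 dp
curve data and Christoffel symbols at the stage parameters:
  tau = 0.000000: gamma = (-0.250000, 0.500000), gamma' = (0.000000, 0.000000); Gamma_uuu = 0.223919, Gamma_uuv = 0.447837, Gamma_uvv = -0.223919, Gamma_vuu = -0.081425, Gamma_vuv = -0.162850, Gamma_vvv = 0.081425
  tau = 0.166667: gamma = (-0.250000, 0.513889), gamma' = (0.000000, 0.166667); Gamma_uuu = 0.225120, Gamma_uuv = 0.462747, Gamma_uvv = -0.225120, Gamma_vuu = -0.082447, Gamma_vuv = -0.169475, Gamma_vvv = 0.082447
  tau = 0.333333: gamma = (-0.250000, 0.555556), gamma' = (0.000000, 0.333333); Gamma_uuu = 0.228333, Gamma_uuv = 0.507407, Gamma_uvv = -0.228333, Gamma_vuu = -0.085005, Gamma_vuv = -0.188900, Gamma_vvv = 0.085005
  tau = 0.500000: gamma = (-0.250000, 0.625000), gamma' = (0.000000, 0.500000); Gamma_uuu = 0.232170, Gamma_uuv = 0.580424, Gamma_uvv = -0.232170, Gamma_vuu = -0.087611, Gamma_vuv = -0.219028, Gamma_vvv = 0.087611
  tau = 0.666667: gamma = (-0.250000, 0.722222), gamma' = (0.000000, 0.666667); Gamma_uuu = 0.233896, Gamma_uuv = 0.675699, Gamma_uvv = -0.233896, Gamma_vuu = -0.088064, Gamma_vuv = -0.254406, Gamma_vvv = 0.088064
  tau = 0.833333: gamma = (-0.250000, 0.847222), gamma' = (0.000000, 0.833333); Gamma_uuu = 0.229758, Gamma_uuv = 0.778626, Gamma_uvv = -0.229758, Gamma_vuu = -0.084246, Gamma_vuv = -0.285500, Gamma_vvv = 0.084246
  tau = 1.000000: gamma = (-0.250000, 1.000000), gamma' = (0.000000, 1.000000); Gamma_uuu = 0.216726, Gamma_uuv = 0.866902, Gamma_uvv = -0.216726, Gamma_vuu = -0.075383, Gamma_vuv = -0.301531, Gamma_vvv = 0.075383
step 0: V^u = -0.5000, V^v = -0.8750
step 1: k1 = (0.000000, 0.000000), k2 = (0.005732, -0.002099), k3 = (0.005645, -0.002068), k4 = (0.017600, -0.006552); V <- V + (h/6)(k1 + 2k2 + 2k3 + k4): V^u = -0.4978, V^v = -0.8758
step 2: k1 = (0.017529, -0.006526), k2 = (0.041811, -0.015778), k3 = (0.040458, -0.015267), k4 = (0.080786, -0.030417); V <- V + (h/6)(k1 + 2k2 + 2k3 + k4): V^u = -0.4832, V^v = -0.8813
step 3: k1 = (0.080219, -0.030203), k2 = (0.135115, -0.049543), k3 = (0.128561, -0.047140), k4 = (0.187286, -0.065143); V <- V + (h/6)(k1 + 2k2 + 2k3 + k4): V^u = -0.4390, V^v = -0.8974

Answer: V^u = -0.4390, V^v = -0.8974


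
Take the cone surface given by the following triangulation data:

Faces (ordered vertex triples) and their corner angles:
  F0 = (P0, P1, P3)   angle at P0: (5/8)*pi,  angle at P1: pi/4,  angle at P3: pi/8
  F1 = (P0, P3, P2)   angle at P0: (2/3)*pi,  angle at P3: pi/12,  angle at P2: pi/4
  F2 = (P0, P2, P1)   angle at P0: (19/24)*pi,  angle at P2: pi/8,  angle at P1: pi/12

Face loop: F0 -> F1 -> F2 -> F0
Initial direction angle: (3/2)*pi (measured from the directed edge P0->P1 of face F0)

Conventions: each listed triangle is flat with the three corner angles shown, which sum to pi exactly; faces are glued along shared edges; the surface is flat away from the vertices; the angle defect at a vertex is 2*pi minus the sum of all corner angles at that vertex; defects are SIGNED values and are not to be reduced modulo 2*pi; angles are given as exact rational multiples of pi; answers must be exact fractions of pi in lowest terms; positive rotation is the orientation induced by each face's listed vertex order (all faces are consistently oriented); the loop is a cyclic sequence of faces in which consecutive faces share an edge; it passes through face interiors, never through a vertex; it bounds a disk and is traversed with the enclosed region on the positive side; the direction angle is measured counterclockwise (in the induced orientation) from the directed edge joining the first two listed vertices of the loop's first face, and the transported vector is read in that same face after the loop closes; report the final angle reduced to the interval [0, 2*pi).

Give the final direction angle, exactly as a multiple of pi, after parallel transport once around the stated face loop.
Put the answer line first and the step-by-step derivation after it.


Answer: final direction angle = (17/12)*pi

enclosed vertex P0: corner angles sum to (25/12)*pi, defect = 2*pi - (25/12)*pi = -pi/12
adding the enclosed defects to the starting angle (mod 2*pi, induced orientation) gives the holonomy
final angle = (3/2)*pi - pi/12 = (17/12)*pi (mod 2*pi)


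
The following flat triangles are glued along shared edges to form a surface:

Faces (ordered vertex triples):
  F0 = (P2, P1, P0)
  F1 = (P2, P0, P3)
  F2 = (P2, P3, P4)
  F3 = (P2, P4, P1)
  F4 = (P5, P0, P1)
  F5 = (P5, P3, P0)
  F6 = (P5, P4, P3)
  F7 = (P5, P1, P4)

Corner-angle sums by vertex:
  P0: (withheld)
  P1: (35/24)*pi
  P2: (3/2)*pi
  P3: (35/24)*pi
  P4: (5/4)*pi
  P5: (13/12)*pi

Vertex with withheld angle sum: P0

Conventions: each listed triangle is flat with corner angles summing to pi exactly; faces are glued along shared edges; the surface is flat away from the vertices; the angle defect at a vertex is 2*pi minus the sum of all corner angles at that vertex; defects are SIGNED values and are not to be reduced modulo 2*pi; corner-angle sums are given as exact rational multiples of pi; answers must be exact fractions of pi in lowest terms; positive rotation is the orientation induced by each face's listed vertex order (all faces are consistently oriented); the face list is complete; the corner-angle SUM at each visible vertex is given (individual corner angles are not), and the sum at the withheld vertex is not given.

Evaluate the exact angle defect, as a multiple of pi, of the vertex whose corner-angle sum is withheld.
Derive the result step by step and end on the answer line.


V = 6, E = 12, F = 8; chi = V - E + F = 2
Gauss-Bonnet: total defect = 2*pi*chi = 4*pi; visible defects sum to (13/4)*pi

Answer: defect(P0) = (3/4)*pi


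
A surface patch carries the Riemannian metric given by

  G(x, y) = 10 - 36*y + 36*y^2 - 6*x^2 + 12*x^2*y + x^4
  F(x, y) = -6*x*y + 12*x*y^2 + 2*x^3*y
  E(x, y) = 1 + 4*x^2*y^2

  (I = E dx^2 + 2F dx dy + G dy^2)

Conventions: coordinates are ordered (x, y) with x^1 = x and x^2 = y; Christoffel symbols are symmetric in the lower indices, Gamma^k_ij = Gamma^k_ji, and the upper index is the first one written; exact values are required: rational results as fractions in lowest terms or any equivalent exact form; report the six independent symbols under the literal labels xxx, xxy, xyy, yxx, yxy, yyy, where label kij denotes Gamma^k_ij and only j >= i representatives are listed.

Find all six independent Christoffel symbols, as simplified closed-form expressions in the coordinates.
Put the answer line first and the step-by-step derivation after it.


Answer: Gamma_xxx = 4*x*y^2/(x^4 + 4*x^2*y^2 + 12*x^2*y - 6*x^2 + 36*y^2 - 36*y + 10), Gamma_xxy = 4*x^2*y/(x^4 + 4*x^2*y^2 + 12*x^2*y - 6*x^2 + 36*y^2 - 36*y + 10), Gamma_xyy = 12*x*y/(x^4 + 4*x^2*y^2 + 12*x^2*y - 6*x^2 + 36*y^2 - 36*y + 10), Gamma_yxx = (2*x^2*y + 12*y^2 - 6*y)/(x^4 + 4*x^2*y^2 + 12*x^2*y - 6*x^2 + 36*y^2 - 36*y + 10), Gamma_yxy = (2*x^3 + 12*x*y - 6*x)/(x^4 + 4*x^2*y^2 + 12*x^2*y - 6*x^2 + 36*y^2 - 36*y + 10), Gamma_yyy = (6*x^2 + 36*y - 18)/(x^4 + 4*x^2*y^2 + 12*x^2*y - 6*x^2 + 36*y^2 - 36*y + 10)

E = 1 + 4*x^2*y^2; F = -6*x*y + 12*x*y^2 + 2*x^3*y; G = 10 - 36*y + 36*y^2 - 6*x^2 + 12*x^2*y + x^4
Gamma^k_ij = (1/2) g^{kl} (d_i g_jl + d_j g_il - d_l g_ij), with g^inv = (1/(EG-F^2)) [[G, -F], [-F, E]]
first partials: E_x = 8*x*y^2, E_y = 8*x^2*y, F_x = -6*y + 12*y^2 + 6*x^2*y, F_y = -6*x + 24*x*y + 2*x^3, G_x = -12*x + 24*x*y + 4*x^3, G_y = -36 + 72*y + 12*x^2
D = EG - F^2 = 10 - 36*y + 36*y^2 - 6*x^2 + 12*x^2*y + 4*x^2*y^2 + x^4
expanded: Gamma^x_xx = (G E_x - 2F F_x + F E_y)/(2D), Gamma^x_xy = (G E_y - F G_x)/(2D), Gamma^x_yy = (2G F_y - G G_x - F G_y)/(2D), Gamma^y_xx = (2E F_x - E E_y - F E_x)/(2D), Gamma^y_xy = (E G_x - F E_y)/(2D), Gamma^y_yy = (E G_y - 2F F_y + F G_x)/(2D); substitute and cancel common factors


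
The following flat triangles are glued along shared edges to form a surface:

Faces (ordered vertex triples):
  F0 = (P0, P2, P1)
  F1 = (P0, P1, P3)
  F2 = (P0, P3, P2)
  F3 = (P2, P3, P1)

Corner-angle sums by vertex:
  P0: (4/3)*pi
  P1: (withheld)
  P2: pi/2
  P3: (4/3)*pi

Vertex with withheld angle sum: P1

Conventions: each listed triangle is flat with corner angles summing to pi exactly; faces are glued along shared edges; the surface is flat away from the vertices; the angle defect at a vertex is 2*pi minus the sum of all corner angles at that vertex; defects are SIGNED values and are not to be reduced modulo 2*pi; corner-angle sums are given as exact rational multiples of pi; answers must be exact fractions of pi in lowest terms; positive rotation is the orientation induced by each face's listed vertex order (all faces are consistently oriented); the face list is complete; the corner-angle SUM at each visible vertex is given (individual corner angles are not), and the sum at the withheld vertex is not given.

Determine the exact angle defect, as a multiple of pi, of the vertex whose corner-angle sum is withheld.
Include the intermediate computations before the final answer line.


V = 4, E = 6, F = 4; chi = V - E + F = 2
Gauss-Bonnet: total defect = 2*pi*chi = 4*pi; visible defects sum to (17/6)*pi

Answer: defect(P1) = (7/6)*pi


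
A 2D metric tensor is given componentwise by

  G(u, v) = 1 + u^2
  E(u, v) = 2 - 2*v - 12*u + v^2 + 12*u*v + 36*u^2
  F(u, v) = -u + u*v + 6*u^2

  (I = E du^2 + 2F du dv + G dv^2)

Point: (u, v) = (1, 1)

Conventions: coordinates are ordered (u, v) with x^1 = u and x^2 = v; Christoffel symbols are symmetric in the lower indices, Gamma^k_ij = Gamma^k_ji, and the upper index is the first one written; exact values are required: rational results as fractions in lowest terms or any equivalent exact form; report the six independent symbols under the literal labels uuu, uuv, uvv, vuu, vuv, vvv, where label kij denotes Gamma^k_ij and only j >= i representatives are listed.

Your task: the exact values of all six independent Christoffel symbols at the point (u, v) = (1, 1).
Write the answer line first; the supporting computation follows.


Answer: Gamma_uuu = 18/19, Gamma_uuv = 3/19, Gamma_uvv = 0, Gamma_vuu = 3/19, Gamma_vuv = 1/38, Gamma_vvv = 0

E = 37, F = 6, G = 2 at the point
E_u = 72, E_v = 12, F_u = 12, F_v = 1, G_u = 2, G_v = 0
EG - F^2 = 38;  g^inv = (1/38) * [[2, -6], [-6, 37]]
first-kind symbols [ij,l] = (1/2)(d_i g_jl + d_j g_il - d_l g_ij): [uu,u] = E_u/2 = 36, [uu,v] = F_u - E_v/2 = 6, [uv,u] = E_v/2 = 6, [uv,v] = G_u/2 = 1, [vv,u] = F_v - G_u/2 = 0, [vv,v] = G_v/2 = 0
Gamma^u_ij = (G*[ij,u] - F*[ij,v])/(EG - F^2), Gamma^v_ij = (E*[ij,v] - F*[ij,u])/(EG - F^2)


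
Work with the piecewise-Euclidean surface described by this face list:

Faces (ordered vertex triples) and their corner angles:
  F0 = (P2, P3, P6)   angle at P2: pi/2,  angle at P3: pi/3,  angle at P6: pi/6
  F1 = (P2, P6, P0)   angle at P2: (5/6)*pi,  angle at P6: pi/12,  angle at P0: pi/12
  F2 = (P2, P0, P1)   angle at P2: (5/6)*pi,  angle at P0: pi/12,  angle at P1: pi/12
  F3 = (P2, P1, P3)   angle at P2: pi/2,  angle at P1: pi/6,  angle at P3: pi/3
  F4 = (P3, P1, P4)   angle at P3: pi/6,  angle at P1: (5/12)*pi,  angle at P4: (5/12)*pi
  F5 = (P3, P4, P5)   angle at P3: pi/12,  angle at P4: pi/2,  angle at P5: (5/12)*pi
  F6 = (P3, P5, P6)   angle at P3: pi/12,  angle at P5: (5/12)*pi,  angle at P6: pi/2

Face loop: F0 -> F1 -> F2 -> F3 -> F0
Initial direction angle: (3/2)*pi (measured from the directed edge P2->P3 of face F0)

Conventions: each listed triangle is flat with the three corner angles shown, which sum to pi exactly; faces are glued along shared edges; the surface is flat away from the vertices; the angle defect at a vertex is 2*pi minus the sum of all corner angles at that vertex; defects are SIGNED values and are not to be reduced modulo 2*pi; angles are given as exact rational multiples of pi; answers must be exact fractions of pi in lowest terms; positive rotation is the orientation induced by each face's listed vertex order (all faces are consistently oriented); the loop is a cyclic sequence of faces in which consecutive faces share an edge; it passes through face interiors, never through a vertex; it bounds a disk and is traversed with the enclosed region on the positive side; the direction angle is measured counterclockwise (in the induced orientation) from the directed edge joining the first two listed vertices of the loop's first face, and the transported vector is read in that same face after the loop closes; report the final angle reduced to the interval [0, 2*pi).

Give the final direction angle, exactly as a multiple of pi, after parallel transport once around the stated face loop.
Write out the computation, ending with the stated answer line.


enclosed vertex P2: corner angles sum to (8/3)*pi, defect = 2*pi - (8/3)*pi = (-2/3)*pi
holonomy = initial angle + sum of enclosed defects (mod 2*pi), positive in the induced orientation
final angle = (3/2)*pi - (2/3)*pi = (5/6)*pi (mod 2*pi)

Answer: final direction angle = (5/6)*pi


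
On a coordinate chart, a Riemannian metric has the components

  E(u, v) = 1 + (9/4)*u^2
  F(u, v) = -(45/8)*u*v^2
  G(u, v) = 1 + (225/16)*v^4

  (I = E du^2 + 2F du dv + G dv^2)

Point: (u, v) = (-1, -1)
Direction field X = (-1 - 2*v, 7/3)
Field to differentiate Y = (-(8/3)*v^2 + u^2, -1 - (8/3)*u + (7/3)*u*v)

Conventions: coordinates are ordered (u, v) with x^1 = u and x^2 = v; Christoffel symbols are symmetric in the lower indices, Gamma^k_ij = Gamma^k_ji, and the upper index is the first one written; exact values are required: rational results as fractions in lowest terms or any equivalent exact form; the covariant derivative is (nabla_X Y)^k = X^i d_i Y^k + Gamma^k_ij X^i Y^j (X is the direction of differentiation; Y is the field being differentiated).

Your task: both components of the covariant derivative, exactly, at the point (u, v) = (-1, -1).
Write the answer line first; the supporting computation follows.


Answer: (nabla_X Y)^u = 11458/2493, (nabla_X Y)^v = -62488/2493

E = 13/4, F = 45/8, G = 241/16 at the point
E_u = -9/2, E_v = 0, F_u = -45/8, F_v = -45/4, G_u = 0, G_v = -225/4
EG - F^2 = 277/16;  g^inv = (16/277) * [[241/16, -45/8], [-45/8, 13/4]]
first-kind symbols [ij,l] = (1/2)(d_i g_jl + d_j g_il - d_l g_ij): [uu,u] = E_u/2 = -9/4, [uu,v] = F_u - E_v/2 = -45/8, [uv,u] = E_v/2 = 0, [uv,v] = G_u/2 = 0, [vv,u] = F_v - G_u/2 = -45/4, [vv,v] = G_v/2 = -225/8
Gamma^u_ij = (G*[ij,u] - F*[ij,v])/(EG - F^2), Gamma^v_ij = (E*[ij,v] - F*[ij,u])/(EG - F^2)
Gamma_uuu = -36/277, Gamma_uuv = 0, Gamma_uvv = -180/277, Gamma_vuu = -90/277, Gamma_vuv = 0, Gamma_vvv = -450/277
X = (1, 7/3), Y = (-5/3, 4) at the point


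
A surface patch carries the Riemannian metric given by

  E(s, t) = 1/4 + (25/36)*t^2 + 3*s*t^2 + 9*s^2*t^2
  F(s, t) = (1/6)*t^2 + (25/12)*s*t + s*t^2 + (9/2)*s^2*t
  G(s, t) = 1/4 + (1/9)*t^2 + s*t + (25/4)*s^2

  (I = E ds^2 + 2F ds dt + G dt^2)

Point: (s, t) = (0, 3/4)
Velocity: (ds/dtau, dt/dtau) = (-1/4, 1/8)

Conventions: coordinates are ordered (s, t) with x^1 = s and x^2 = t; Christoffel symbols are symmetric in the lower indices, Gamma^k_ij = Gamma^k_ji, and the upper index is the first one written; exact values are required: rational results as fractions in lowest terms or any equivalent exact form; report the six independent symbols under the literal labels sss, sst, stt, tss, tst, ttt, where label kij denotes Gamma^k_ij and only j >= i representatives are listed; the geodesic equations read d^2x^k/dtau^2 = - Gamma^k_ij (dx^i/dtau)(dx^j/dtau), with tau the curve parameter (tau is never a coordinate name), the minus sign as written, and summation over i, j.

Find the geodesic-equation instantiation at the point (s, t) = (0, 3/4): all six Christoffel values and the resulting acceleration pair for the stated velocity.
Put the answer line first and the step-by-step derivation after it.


Answer: Gamma_sss = 29/49, Gamma_sst = 2/3, Gamma_stt = -12/49, Gamma_tss = 1457/294, Gamma_tst = 1, Gamma_ttt = 50/147; accelerations (d^2s/dtau^2, d^2t/dtau^2) = (5/588, -99/392)

E = 41/64, F = 3/32, G = 5/16 at the point
E_s = 27/16, E_t = 25/24, F_s = 17/8, F_t = 1/4, G_s = 3/4, G_t = 1/6
EG - F^2 = 49/256;  g^inv = (256/49) * [[5/16, -3/32], [-3/32, 41/64]]
first-kind symbols [ij,l] = (1/2)(d_i g_jl + d_j g_il - d_l g_ij): [ss,s] = E_s/2 = 27/32, [ss,t] = F_s - E_t/2 = 77/48, [st,s] = E_t/2 = 25/48, [st,t] = G_s/2 = 3/8, [tt,s] = F_t - G_s/2 = -1/8, [tt,t] = G_t/2 = 1/12
Gamma^s_ij = (G*[ij,s] - F*[ij,t])/(EG - F^2), Gamma^t_ij = (E*[ij,t] - F*[ij,s])/(EG - F^2)
Gamma_sss = 29/49, Gamma_sst = 2/3, Gamma_stt = -12/49, Gamma_tss = 1457/294, Gamma_tst = 1, Gamma_ttt = 50/147
d^2s/dtau^2 = -(Gamma_sss*(-1/4)^2 + 2*Gamma_sst*(-1/4)*(1/8) + Gamma_stt*(1/8)^2) = 5/588
d^2t/dtau^2 = -(Gamma_tss*(-1/4)^2 + 2*Gamma_tst*(-1/4)*(1/8) + Gamma_ttt*(1/8)^2) = -99/392


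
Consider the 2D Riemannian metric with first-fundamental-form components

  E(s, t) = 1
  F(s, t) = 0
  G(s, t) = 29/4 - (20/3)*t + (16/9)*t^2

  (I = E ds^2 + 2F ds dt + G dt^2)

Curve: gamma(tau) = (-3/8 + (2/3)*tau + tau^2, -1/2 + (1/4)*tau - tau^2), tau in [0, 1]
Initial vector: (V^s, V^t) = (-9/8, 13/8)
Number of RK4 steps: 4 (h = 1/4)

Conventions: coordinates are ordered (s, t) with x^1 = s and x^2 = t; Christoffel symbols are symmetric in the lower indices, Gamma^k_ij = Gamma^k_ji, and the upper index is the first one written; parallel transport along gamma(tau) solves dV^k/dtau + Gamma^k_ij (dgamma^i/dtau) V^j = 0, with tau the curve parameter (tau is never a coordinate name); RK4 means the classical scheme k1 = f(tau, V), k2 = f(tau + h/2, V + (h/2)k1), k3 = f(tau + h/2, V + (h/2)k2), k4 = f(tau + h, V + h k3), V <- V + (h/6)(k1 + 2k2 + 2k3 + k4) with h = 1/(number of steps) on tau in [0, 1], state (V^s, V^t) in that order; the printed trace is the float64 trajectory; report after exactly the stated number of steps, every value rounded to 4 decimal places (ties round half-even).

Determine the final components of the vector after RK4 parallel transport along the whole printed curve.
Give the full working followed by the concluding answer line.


gamma'(tau) = (2/3 + 2*tau, 1/4 - 2*tau); f(tau, V)^k = -Gamma^k_ij(gamma(tau)) gamma'^i(tau) V^j; h = 1/4; intermediate values shown to 6 dp
curve data and Christoffel symbols at the stage parameters:
  tau = 0.000000: gamma = (-0.375000, -0.500000), gamma' = (0.666667, 0.250000); Gamma_sss = 0.000000, Gamma_sst = 0.000000, Gamma_stt = 0.000000, Gamma_tss = 0.000000, Gamma_tst = 0.000000, Gamma_ttt = -0.382872
  tau = 0.125000: gamma = (-0.276042, -0.484375), gamma' = (0.916667, 0.000000); Gamma_sss = 0.000000, Gamma_sst = 0.000000, Gamma_stt = 0.000000, Gamma_tss = 0.000000, Gamma_tst = 0.000000, Gamma_ttt = -0.384943
  tau = 0.250000: gamma = (-0.145833, -0.500000), gamma' = (1.166667, -0.250000); Gamma_sss = 0.000000, Gamma_sst = 0.000000, Gamma_stt = 0.000000, Gamma_tss = 0.000000, Gamma_tst = 0.000000, Gamma_ttt = -0.382872
  tau = 0.375000: gamma = (0.015625, -0.546875), gamma' = (1.416667, -0.500000); Gamma_sss = 0.000000, Gamma_sst = 0.000000, Gamma_stt = 0.000000, Gamma_tss = 0.000000, Gamma_tst = 0.000000, Gamma_ttt = -0.376771
  tau = 0.500000: gamma = (0.208333, -0.625000), gamma' = (1.666667, -0.750000); Gamma_sss = 0.000000, Gamma_sst = 0.000000, Gamma_stt = 0.000000, Gamma_tss = 0.000000, Gamma_tst = 0.000000, Gamma_ttt = -0.366972
  tau = 0.625000: gamma = (0.432292, -0.734375), gamma' = (1.916667, -1.000000); Gamma_sss = 0.000000, Gamma_sst = 0.000000, Gamma_stt = 0.000000, Gamma_tss = 0.000000, Gamma_tst = 0.000000, Gamma_ttt = -0.353989
  tau = 0.750000: gamma = (0.687500, -0.875000), gamma' = (2.166667, -1.250000); Gamma_sss = 0.000000, Gamma_sst = 0.000000, Gamma_stt = 0.000000, Gamma_tss = 0.000000, Gamma_tst = 0.000000, Gamma_ttt = -0.338462
  tau = 0.875000: gamma = (0.973958, -1.046875), gamma' = (2.416667, -1.500000); Gamma_sss = 0.000000, Gamma_sst = 0.000000, Gamma_stt = 0.000000, Gamma_tss = 0.000000, Gamma_tst = 0.000000, Gamma_ttt = -0.321090
  tau = 1.000000: gamma = (1.291667, -1.250000), gamma' = (2.666667, -1.750000); Gamma_sss = 0.000000, Gamma_sst = 0.000000, Gamma_stt = 0.000000, Gamma_tss = 0.000000, Gamma_tst = 0.000000, Gamma_ttt = -0.302572
step 0: V^s = -1.1250, V^t = 1.6250
step 1: k1 = (0.000000, 0.155542), k2 = (0.000000, 0.000000), k3 = (0.000000, 0.000000), k4 = (0.000000, -0.155542); V <- V + (h/6)(k1 + 2k2 + 2k3 + k4): V^s = -1.1250, V^t = 1.6250
step 2: k1 = (0.000000, -0.155542), k2 = (0.000000, -0.302464), k3 = (0.000000, -0.299004), k4 = (0.000000, -0.426674); V <- V + (h/6)(k1 + 2k2 + 2k3 + k4): V^s = -1.1250, V^t = 1.5506
step 3: k1 = (0.000000, -0.426776), k2 = (0.000000, -0.530018), k3 = (0.000000, -0.525450), k4 = (0.000000, -0.600455); V <- V + (h/6)(k1 + 2k2 + 2k3 + k4): V^s = -1.1250, V^t = 1.4199
step 4: k1 = (0.000000, -0.600711), k2 = (0.000000, -0.647690), k3 = (0.000000, -0.644862), k4 = (0.000000, -0.666454); V <- V + (h/6)(k1 + 2k2 + 2k3 + k4): V^s = -1.1250, V^t = 1.2594

Answer: V^s = -1.1250, V^t = 1.2594


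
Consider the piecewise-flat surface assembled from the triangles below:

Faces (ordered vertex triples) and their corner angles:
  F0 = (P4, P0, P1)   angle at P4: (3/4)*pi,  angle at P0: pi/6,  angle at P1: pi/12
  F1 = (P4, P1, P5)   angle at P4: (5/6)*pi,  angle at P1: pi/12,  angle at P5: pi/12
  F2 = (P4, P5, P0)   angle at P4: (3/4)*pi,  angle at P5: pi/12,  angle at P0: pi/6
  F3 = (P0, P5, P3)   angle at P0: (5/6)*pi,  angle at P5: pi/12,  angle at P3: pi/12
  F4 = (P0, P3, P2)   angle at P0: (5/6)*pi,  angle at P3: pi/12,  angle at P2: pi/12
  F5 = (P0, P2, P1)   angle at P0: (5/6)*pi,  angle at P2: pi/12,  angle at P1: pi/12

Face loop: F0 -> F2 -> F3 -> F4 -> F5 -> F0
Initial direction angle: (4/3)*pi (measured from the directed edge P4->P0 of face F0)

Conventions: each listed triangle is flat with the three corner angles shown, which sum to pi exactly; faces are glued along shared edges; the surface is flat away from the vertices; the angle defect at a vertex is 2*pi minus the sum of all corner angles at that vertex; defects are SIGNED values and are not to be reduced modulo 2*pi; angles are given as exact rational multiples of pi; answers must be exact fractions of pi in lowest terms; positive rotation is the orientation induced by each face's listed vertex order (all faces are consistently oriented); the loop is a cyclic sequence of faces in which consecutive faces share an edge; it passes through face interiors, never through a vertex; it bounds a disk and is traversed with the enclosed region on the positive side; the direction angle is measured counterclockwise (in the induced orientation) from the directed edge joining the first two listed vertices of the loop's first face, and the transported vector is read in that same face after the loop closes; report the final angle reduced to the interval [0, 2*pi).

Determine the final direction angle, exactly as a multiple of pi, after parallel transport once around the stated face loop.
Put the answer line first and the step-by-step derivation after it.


Answer: final direction angle = pi/2

enclosed vertex P0: corner angles sum to (17/6)*pi, defect = 2*pi - (17/6)*pi = (-5/6)*pi
the rotation equals the total enclosed defect, so the final angle is initial + defects (mod 2*pi)
final angle = (4/3)*pi - (5/6)*pi = pi/2 (mod 2*pi)


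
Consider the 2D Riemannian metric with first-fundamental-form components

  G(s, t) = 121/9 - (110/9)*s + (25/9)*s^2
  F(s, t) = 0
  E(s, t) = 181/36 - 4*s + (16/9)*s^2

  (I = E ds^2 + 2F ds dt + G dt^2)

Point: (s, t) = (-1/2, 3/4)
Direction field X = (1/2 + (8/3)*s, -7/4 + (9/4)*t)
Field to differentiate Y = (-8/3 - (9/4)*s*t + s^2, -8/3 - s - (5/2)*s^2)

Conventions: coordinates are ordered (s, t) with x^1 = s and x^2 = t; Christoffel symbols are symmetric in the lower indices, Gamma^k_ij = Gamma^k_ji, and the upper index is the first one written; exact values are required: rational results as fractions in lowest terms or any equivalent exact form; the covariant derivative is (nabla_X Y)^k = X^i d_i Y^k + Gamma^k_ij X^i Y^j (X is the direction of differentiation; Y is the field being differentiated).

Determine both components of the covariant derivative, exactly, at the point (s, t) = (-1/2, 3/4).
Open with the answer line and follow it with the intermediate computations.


Answer: (nabla_X Y)^s = 569461/309888, (nabla_X Y)^t = -133625/62208

E = 269/36, F = 0, G = 81/4 at the point
E_s = -52/9, E_t = 0, F_s = 0, F_t = 0, G_s = -15, G_t = 0
EG - F^2 = 2421/16;  g^inv = (16/2421) * [[81/4, 0], [0, 269/36]]
first-kind symbols [ij,l] = (1/2)(d_i g_jl + d_j g_il - d_l g_ij): [ss,s] = E_s/2 = -26/9, [ss,t] = F_s - E_t/2 = 0, [st,s] = E_t/2 = 0, [st,t] = G_s/2 = -15/2, [tt,s] = F_t - G_s/2 = 15/2, [tt,t] = G_t/2 = 0
Gamma^s_ij = (G*[ij,s] - F*[ij,t])/(EG - F^2), Gamma^t_ij = (E*[ij,t] - F*[ij,s])/(EG - F^2)
Gamma_sss = -104/269, Gamma_sst = 0, Gamma_stt = 270/269, Gamma_tss = 0, Gamma_tst = -10/27, Gamma_ttt = 0
X = (-5/6, -1/16), Y = (-151/96, -67/24) at the point


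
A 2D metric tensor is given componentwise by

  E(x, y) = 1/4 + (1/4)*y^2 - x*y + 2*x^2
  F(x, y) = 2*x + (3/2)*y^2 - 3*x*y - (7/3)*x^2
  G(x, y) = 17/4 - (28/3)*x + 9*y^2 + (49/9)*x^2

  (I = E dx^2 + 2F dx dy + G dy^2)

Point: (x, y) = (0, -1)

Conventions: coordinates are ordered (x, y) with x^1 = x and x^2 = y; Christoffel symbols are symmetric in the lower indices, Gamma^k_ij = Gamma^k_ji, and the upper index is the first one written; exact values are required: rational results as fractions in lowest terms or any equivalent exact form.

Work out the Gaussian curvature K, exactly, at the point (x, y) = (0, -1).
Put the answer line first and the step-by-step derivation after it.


Answer: K = -6257/11025

E = 1/2, F = 3/2, G = 53/4, EG - F^2 = 35/8 at the point
E_x = 1, E_y = -1/2, F_x = 5, F_y = -3, G_x = -28/3, G_y = -18
E_yy = 1/2, F_xy = -3, G_xx = 98/9
The intrinsic route: Brioschi's K = (det M1 - det M2)/(EG - F^2)^2.
M1 = [[-E_yy/2 + F_xy - G_xx/2, E_x/2, F_x - E_y/2], [F_y - G_x/2, E, F], [G_y/2, F, G]] = [[-313/36, 1/2, 21/4], [5/3, 1/2, 3/2], [-9, 3/2, 53/4]]; det M1 = -5495/288
M2 = [[0, E_y/2, G_x/2], [E_y/2, E, F], [G_x/2, F, G]] = [[0, -1/4, -14/3], [-1/4, 1/2, 3/2], [-14/3, 3/2, 53/4]]; det M2 = -4733/576
det M1 - det M2 = -6257/576; K = -6257/576 / (35/8)^2 = -6257/11025


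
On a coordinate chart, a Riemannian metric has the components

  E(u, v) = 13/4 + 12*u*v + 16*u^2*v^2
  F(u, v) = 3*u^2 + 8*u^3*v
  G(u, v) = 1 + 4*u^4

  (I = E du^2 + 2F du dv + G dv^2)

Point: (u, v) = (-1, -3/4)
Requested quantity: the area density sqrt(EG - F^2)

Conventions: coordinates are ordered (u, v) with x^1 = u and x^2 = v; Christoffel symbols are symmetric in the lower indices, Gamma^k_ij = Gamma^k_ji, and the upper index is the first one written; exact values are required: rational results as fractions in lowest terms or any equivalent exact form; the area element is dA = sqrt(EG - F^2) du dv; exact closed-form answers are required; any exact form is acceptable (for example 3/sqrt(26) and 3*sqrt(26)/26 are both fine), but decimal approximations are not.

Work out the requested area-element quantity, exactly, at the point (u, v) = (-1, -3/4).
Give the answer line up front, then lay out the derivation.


Answer: sqrt(EG - F^2) = sqrt(101)/2

E = 85/4, F = 9, G = 5; EG - F^2 = 101/4


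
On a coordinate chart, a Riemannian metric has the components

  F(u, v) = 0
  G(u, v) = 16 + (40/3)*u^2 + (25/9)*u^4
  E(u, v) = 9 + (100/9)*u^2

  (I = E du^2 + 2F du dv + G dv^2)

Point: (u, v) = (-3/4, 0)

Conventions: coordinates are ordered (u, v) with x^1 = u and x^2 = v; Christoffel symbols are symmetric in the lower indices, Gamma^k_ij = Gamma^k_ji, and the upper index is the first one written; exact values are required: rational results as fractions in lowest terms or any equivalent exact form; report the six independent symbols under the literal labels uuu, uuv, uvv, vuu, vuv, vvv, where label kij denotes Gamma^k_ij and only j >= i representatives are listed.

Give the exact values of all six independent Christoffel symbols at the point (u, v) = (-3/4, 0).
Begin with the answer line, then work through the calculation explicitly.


Answer: Gamma_uuu = -100/183, Gamma_uuv = 0, Gamma_uvv = 395/488, Gamma_vuu = 0, Gamma_vuv = -40/79, Gamma_vvv = 0

E = 61/4, F = 0, G = 6241/256 at the point
E_u = -50/3, E_v = 0, F_u = 0, F_v = 0, G_u = -395/16, G_v = 0
EG - F^2 = 380701/1024;  g^inv = (1024/380701) * [[6241/256, 0], [0, 61/4]]
first-kind symbols [ij,l] = (1/2)(d_i g_jl + d_j g_il - d_l g_ij): [uu,u] = E_u/2 = -25/3, [uu,v] = F_u - E_v/2 = 0, [uv,u] = E_v/2 = 0, [uv,v] = G_u/2 = -395/32, [vv,u] = F_v - G_u/2 = 395/32, [vv,v] = G_v/2 = 0
Gamma^u_ij = (G*[ij,u] - F*[ij,v])/(EG - F^2), Gamma^v_ij = (E*[ij,v] - F*[ij,u])/(EG - F^2)


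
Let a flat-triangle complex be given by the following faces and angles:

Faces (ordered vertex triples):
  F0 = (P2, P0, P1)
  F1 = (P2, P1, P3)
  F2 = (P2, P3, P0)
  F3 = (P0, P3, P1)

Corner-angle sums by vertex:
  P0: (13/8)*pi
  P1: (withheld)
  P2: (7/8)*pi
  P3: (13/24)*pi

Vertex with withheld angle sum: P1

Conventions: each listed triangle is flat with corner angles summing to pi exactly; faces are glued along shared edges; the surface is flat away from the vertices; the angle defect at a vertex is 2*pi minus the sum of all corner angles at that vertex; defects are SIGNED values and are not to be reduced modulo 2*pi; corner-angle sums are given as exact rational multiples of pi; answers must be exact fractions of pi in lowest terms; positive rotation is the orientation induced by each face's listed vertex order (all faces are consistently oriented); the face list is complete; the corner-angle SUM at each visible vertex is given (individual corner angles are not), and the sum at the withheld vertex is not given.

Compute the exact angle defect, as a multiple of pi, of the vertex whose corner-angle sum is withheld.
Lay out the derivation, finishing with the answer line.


V = 4, E = 6, F = 4; chi = V - E + F = 2
Gauss-Bonnet: total defect = 2*pi*chi = 4*pi; visible defects sum to (71/24)*pi

Answer: defect(P1) = (25/24)*pi


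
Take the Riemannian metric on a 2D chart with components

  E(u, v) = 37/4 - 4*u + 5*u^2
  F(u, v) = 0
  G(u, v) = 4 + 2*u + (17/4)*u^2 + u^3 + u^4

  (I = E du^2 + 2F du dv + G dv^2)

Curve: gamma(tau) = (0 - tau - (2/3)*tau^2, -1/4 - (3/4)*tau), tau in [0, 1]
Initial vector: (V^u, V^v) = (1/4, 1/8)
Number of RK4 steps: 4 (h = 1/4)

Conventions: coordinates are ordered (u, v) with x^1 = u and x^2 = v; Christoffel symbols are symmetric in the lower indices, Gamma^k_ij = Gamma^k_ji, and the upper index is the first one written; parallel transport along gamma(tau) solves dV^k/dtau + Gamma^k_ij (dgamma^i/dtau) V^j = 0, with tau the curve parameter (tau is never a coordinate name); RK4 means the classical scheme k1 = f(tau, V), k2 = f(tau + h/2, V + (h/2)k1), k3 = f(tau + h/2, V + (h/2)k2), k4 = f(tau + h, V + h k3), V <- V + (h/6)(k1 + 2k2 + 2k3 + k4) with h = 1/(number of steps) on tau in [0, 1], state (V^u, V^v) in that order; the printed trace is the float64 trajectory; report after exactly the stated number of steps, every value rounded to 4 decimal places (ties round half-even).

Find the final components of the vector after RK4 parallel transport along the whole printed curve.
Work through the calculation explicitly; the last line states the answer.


gamma'(tau) = (-1 - (4/3)*tau, -3/4); f(tau, V)^k = -Gamma^k_ij(gamma(tau)) gamma'^i(tau) V^j; h = 1/4; intermediate values shown to 6 dp
curve data and Christoffel symbols at the stage parameters:
  tau = 0.000000: gamma = (0.000000, -0.250000), gamma' = (-1.000000, -0.750000); Gamma_uuu = -0.216216, Gamma_uuv = 0.000000, Gamma_uvv = -0.108108, Gamma_vuu = 0.000000, Gamma_vuv = 0.250000, Gamma_vvv = 0.000000
  tau = 0.125000: gamma = (-0.135417, -0.343750), gamma' = (-1.166667, -0.750000); Gamma_uuu = -0.270868, Gamma_uuv = 0.000000, Gamma_uvv = -0.045230, Gamma_vuu = 0.000000, Gamma_vuv = 0.117483, Gamma_vvv = 0.000000
  tau = 0.250000: gamma = (-0.291667, -0.437500), gamma' = (-1.333333, -0.750000); Gamma_uuu = -0.318975, Gamma_uuv = 0.000000, Gamma_uvv = 0.014905, Gamma_vuu = 0.000000, Gamma_vuv = -0.042972, Gamma_vvv = 0.000000
  tau = 0.375000: gamma = (-0.468750, -0.531250), gamma' = (-1.500000, -0.750000); Gamma_uuu = -0.355357, Gamma_uuv = 0.000000, Gamma_uvv = 0.071058, Gamma_vuu = 0.000000, Gamma_vuv = -0.220364, Gamma_vvv = 0.000000
  tau = 0.500000: gamma = (-0.666667, -0.625000), gamma' = (-1.666667, -0.750000); Gamma_uuu = -0.377210, Gamma_uuv = 0.000000, Gamma_uvv = 0.124427, Gamma_vuu = 0.000000, Gamma_vuv = -0.394737, Gamma_vvv = 0.000000
  tau = 0.625000: gamma = (-0.885417, -0.718750), gamma' = (-1.833333, -0.750000); Gamma_uuu = -0.384591, Gamma_uuv = 0.000000, Gamma_uvv = 0.178042, Gamma_vuu = 0.000000, Gamma_vuv = -0.542800, Gamma_vvv = 0.000000
  tau = 0.750000: gamma = (-1.125000, -0.812500), gamma' = (-2.000000, -0.750000); Gamma_uuu = -0.379767, Gamma_uuv = 0.000000, Gamma_uvv = 0.235603, Gamma_vuu = 0.000000, Gamma_vuv = -0.647399, Gamma_vvv = 0.000000
  tau = 0.875000: gamma = (-1.385417, -0.906250), gamma' = (-2.166667, -0.750000); Gamma_uuu = -0.366036, Gamma_uuv = 0.000000, Gamma_uvv = 0.300437, Gamma_vuu = 0.000000, Gamma_vuv = -0.703770, Gamma_vvv = 0.000000
  tau = 1.000000: gamma = (-1.666667, -1.000000), gamma' = (-2.333333, -0.750000); Gamma_uuu = -0.346692, Gamma_uuv = 0.000000, Gamma_uvv = 0.374961, Gamma_vuu = 0.000000, Gamma_vuv = -0.718310, Gamma_vvv = 0.000000
step 0: V^u = 0.2500, V^v = 0.1250
step 1: k1 = (-0.064189, 0.078125), k2 = (-0.081039, 0.039793), k3 = (-0.080211, 0.038950), k4 = (-0.096290, -0.015131); V <- V + (h/6)(k1 + 2k2 + 2k3 + k4): V^u = 0.2299, V^v = 0.1342
step 2: k1 = (-0.096266, -0.015097), k2 = (-0.109067, -0.079735), k3 = (-0.108645, -0.076799), k4 = (-0.116713, -0.135663); V <- V + (h/6)(k1 + 2k2 + 2k3 + k4): V^u = 0.2029, V^v = 0.1149
step 3: k1 = (-0.116815, -0.135623), k2 = (-0.119663, -0.174071), k3 = (-0.120054, -0.169143), k4 = (-0.118458, -0.177895); V <- V + (h/6)(k1 + 2k2 + 2k3 + k4): V^u = 0.1731, V^v = 0.0732
step 4: k1 = (-0.118526, -0.178813), k2 = (-0.114059, -0.161065), k3 = (-0.114002, -0.164743), k4 = (-0.107955, -0.131541); V <- V + (h/6)(k1 + 2k2 + 2k3 + k4): V^u = 0.1446, V^v = 0.0331

Answer: V^u = 0.1446, V^v = 0.0331


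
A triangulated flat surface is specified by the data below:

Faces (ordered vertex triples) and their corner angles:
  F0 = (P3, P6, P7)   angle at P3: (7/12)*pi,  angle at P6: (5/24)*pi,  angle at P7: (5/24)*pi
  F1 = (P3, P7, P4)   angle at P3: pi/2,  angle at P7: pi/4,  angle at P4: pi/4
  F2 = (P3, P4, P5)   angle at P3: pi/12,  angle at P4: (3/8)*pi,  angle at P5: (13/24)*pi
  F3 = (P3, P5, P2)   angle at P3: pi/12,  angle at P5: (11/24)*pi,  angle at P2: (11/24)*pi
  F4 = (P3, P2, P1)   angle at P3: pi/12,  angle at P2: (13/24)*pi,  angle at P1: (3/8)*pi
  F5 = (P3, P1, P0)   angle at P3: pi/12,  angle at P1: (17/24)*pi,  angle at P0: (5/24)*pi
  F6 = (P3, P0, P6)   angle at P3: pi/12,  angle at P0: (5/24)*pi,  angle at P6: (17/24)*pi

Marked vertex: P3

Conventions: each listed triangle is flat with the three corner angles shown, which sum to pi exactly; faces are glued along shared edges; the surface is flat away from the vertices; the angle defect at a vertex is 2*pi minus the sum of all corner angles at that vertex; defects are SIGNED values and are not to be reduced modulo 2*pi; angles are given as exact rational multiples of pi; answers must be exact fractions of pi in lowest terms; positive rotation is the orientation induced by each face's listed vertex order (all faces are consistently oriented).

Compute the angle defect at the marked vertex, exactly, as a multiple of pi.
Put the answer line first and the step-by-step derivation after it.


Answer: defect(P3) = pi/2

Sum of corner angles at P3: (3/2)*pi
defect = 2*pi - (3/2)*pi


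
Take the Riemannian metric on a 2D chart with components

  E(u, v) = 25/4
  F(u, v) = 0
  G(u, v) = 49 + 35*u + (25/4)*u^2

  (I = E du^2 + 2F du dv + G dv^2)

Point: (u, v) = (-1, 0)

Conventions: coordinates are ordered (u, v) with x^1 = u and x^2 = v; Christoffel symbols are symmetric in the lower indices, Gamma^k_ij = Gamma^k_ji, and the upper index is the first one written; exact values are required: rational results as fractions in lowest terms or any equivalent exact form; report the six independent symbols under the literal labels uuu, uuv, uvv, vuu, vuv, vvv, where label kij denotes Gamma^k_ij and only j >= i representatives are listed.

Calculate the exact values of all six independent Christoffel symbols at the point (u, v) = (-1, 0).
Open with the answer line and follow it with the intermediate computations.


Answer: Gamma_uuu = 0, Gamma_uuv = 0, Gamma_uvv = -9/5, Gamma_vuu = 0, Gamma_vuv = 5/9, Gamma_vvv = 0

E = 25/4, F = 0, G = 81/4 at the point
E_u = 0, E_v = 0, F_u = 0, F_v = 0, G_u = 45/2, G_v = 0
EG - F^2 = 2025/16;  g^inv = (16/2025) * [[81/4, 0], [0, 25/4]]
first-kind symbols [ij,l] = (1/2)(d_i g_jl + d_j g_il - d_l g_ij): [uu,u] = E_u/2 = 0, [uu,v] = F_u - E_v/2 = 0, [uv,u] = E_v/2 = 0, [uv,v] = G_u/2 = 45/4, [vv,u] = F_v - G_u/2 = -45/4, [vv,v] = G_v/2 = 0
Gamma^u_ij = (G*[ij,u] - F*[ij,v])/(EG - F^2), Gamma^v_ij = (E*[ij,v] - F*[ij,u])/(EG - F^2)


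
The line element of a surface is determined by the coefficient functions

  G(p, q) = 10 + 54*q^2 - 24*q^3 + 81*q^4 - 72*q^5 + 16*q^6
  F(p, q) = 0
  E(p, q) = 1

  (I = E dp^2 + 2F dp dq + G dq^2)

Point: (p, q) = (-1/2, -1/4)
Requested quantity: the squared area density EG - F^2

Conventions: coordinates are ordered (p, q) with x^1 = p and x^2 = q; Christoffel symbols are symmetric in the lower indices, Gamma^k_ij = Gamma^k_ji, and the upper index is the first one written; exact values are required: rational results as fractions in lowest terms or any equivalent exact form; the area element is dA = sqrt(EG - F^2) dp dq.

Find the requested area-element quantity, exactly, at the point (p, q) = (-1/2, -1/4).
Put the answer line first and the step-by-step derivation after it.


Answer: EG - F^2 = 905/64

E = 1, F = 0, G = 905/64; EG - F^2 = 905/64


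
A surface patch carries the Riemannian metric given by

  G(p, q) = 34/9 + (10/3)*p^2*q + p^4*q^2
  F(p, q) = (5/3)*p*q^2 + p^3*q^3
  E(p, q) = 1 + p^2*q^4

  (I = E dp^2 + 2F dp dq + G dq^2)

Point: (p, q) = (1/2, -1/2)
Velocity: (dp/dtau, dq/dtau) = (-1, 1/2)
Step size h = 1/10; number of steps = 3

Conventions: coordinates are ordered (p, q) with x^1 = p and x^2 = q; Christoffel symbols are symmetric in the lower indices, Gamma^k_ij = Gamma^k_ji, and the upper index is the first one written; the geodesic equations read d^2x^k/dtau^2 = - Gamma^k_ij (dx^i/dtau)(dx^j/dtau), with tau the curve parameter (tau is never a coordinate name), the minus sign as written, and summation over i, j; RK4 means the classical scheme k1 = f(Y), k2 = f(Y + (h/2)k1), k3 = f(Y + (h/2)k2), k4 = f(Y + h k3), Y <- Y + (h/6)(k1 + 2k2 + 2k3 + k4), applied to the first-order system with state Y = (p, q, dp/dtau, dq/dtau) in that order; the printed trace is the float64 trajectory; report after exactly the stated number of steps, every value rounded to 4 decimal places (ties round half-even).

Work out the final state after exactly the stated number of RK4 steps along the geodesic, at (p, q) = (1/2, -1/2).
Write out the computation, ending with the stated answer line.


f(Y) = (dp/dtau, dq/dtau, -Gamma^p_ij Y'^i Y'^j, -Gamma^q_ij Y'^i Y'^j) with the Gammas evaluated at the stage position; h = 0.100000; intermediate values shown to 6 dp
step 0: p = 0.5000, q = -0.5000, dp/dtau = -1.0000, dq/dtau = 0.5000
step 1:
  k1: at (p, q) = (0.500000, -0.500000), (dp/dtau, dq/dtau) = (-1.000000, 0.500000); Gamma_ppp = 0.009212, Gamma_ppq = -0.018424, Gamma_pqq = 0.009212, Gamma_qpp = 0.113613, Gamma_qpq = -0.227226, Gamma_qqq = 0.113613; k1 = (-1.000000, 0.500000, -0.029939, -0.369243)
  k2: at (p, q) = (0.450000, -0.475000), (dp/dtau, dq/dtau) = (-1.001497, 0.481538); Gamma_ppp = 0.006589, Gamma_ppq = -0.012484, Gamma_pqq = 0.005914, Gamma_qpp = 0.101918, Gamma_qpq = -0.193108, Gamma_qqq = 0.091472; k2 = (-1.001497, 0.481538, -0.020021, -0.309689)
  k3: at (p, q) = (0.449925, -0.475923), (dp/dtau, dq/dtau) = (-1.001001, 0.484516); Gamma_ppp = 0.006640, Gamma_ppq = -0.012555, Gamma_pqq = 0.005934, Gamma_qpp = 0.102316, Gamma_qpq = -0.193454, Gamma_qqq = 0.091443; k3 = (-1.001001, 0.484516, -0.020224, -0.311639)
  k4: at (p, q) = (0.399900, -0.451548), (dp/dtau, dq/dtau) = (-1.002022, 0.468836); Gamma_ppp = 0.004685, Gamma_ppq = -0.008298, Gamma_pqq = 0.003674, Gamma_qpp = 0.091606, Gamma_qpq = -0.162256, Gamma_qqq = 0.071848; k4 = (-1.002022, 0.468836, -0.013307, -0.260220)
  Y <- Y + (h/6)(k1 + 2k2 + 2k3 + k4): p = 0.3999, q = -0.4517, dp/dtau = -1.0021, dq/dtau = 0.4688
step 2:
  k1: at (p, q) = (0.399883, -0.451651), (dp/dtau, dq/dtau) = (-1.002062, 0.468798); Gamma_ppp = 0.004689, Gamma_ppq = -0.008303, Gamma_pqq = 0.003675, Gamma_qpp = 0.091647, Gamma_qpq = -0.162286, Gamma_qqq = 0.071842; k1 = (-1.002062, 0.468798, -0.013316, -0.260287)
  k2: at (p, q) = (0.349780, -0.428211), (dp/dtau, dq/dtau) = (-1.002728, 0.455784); Gamma_ppp = 0.003258, Gamma_ppq = -0.005322, Gamma_pqq = 0.002174, Gamma_qpp = 0.081995, Gamma_qpq = -0.133953, Gamma_qqq = 0.054709; k2 = (-1.002728, 0.455784, -0.008592, -0.216248)
  k3: at (p, q) = (0.349747, -0.428862), (dp/dtau, dq/dtau) = (-1.002492, 0.457986); Gamma_ppp = 0.003277, Gamma_ppq = -0.005346, Gamma_pqq = 0.002180, Gamma_qpp = 0.082245, Gamma_qpq = -0.134146, Gamma_qqq = 0.054699; k3 = (-1.002492, 0.457986, -0.008660, -0.217309)
  k4: at (p, q) = (0.299634, -0.405852), (dp/dtau, dq/dtau) = (-1.002928, 0.447067); Gamma_ppp = 0.002221, Gamma_ppq = -0.003280, Gamma_pqq = 0.001211, Gamma_qpp = 0.073366, Gamma_qpq = -0.108329, Gamma_qqq = 0.039989; k4 = (-1.002928, 0.447067, -0.005417, -0.178933)
  Y <- Y + (h/6)(k1 + 2k2 + 2k3 + k4): p = 0.2996, q = -0.4059, dp/dtau = -1.0029, dq/dtau = 0.4470
step 3:
  k1: at (p, q) = (0.299626, -0.405928), (dp/dtau, dq/dtau) = (-1.002950, 0.447026); Gamma_ppp = 0.002223, Gamma_ppq = -0.003281, Gamma_pqq = 0.001211, Gamma_qpp = 0.073393, Gamma_qpq = -0.108347, Gamma_qqq = 0.039987; k1 = (-1.002950, 0.447026, -0.005420, -0.178971)
  k2: at (p, q) = (0.249478, -0.383576), (dp/dtau, dq/dtau) = (-1.003221, 0.438077); Gamma_ppp = 0.001460, Gamma_ppq = -0.001899, Gamma_pqq = 0.000617, Gamma_qpp = 0.065324, Gamma_qpq = -0.084973, Gamma_qqq = 0.027633; k2 = (-1.003221, 0.438077, -0.003256, -0.145738)
  k3: at (p, q) = (0.249465, -0.384024), (dp/dtau, dq/dtau) = (-1.003112, 0.439739); Gamma_ppp = 0.001466, Gamma_ppq = -0.001905, Gamma_pqq = 0.000619, Gamma_qpp = 0.065477, Gamma_qpq = -0.085068, Gamma_qqq = 0.027630; k3 = (-1.003112, 0.439739, -0.003276, -0.146276)
  k4: at (p, q) = (0.199315, -0.361954), (dp/dtau, dq/dtau) = (-1.003277, 0.432398); Gamma_ppp = 0.000917, Gamma_ppq = -0.001010, Gamma_pqq = 0.000278, Gamma_qpp = 0.058023, Gamma_qpq = -0.063902, Gamma_qqq = 0.017594; k4 = (-1.003277, 0.432398, -0.001851, -0.117136)
  Y <- Y + (h/6)(k1 + 2k2 + 2k3 + k4): p = 0.1993, q = -0.3620, dp/dtau = -1.0033, dq/dtau = 0.4324

Answer: p = 0.1993, q = -0.3620, dp/dtau = -1.0033, dq/dtau = 0.4324
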